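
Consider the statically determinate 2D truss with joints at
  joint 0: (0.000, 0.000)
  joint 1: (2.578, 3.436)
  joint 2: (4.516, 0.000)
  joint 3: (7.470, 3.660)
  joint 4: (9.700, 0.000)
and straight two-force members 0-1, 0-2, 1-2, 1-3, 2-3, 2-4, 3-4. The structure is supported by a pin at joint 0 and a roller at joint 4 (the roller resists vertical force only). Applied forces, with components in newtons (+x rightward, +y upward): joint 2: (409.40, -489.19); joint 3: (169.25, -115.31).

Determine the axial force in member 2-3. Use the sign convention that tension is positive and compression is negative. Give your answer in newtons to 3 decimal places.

N=5 nodes, M=7 members, R=3 reactions → 2N=10, M+R=10
member 0 (0-1): L=4.2956, (cx,cy)=(0.6001,0.7999)
member 1 (0-2): L=4.5160, (cx,cy)=(1.0000,0.0000)
member 2 (1-2): L=3.9449, (cx,cy)=(0.4913,-0.8710)
member 3 (1-3): L=4.8971, (cx,cy)=(0.9990,0.0457)
member 4 (2-3): L=4.7034, (cx,cy)=(0.6281,0.7782)
member 5 (2-4): L=5.1840, (cx,cy)=(1.0000,0.0000)
member 6 (3-4): L=4.2858, (cx,cy)=(0.5203,-0.8540)
solve A·x = −loads:
  F[0-1] = -280.1483 N (compression)
  F[0-2] = +746.7807 N (tension)
  F[1-2] = +242.1808 N (tension)
  F[1-3] = -287.4082 N (compression)
  F[2-3] = +357.5707 N (tension)
  F[2-4] = +231.7815 N (tension)
  F[3-4] = -445.4621 N (compression)
  Rx@0 = -578.6500 N
  Ry@0 = +224.0873 N
  Ry@4 = +380.4127 N

357.571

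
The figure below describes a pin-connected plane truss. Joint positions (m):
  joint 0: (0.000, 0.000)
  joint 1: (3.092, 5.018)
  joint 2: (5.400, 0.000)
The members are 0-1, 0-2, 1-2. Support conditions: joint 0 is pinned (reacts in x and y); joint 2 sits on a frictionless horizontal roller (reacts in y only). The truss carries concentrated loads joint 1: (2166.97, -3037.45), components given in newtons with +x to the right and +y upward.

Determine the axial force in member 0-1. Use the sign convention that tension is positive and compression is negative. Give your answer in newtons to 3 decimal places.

N=3 nodes, M=3 members, R=3 reactions → 2N=6, M+R=6
member 0 (0-1): L=5.8941, (cx,cy)=(0.5246,0.8514)
member 1 (0-2): L=5.4000, (cx,cy)=(1.0000,0.0000)
member 2 (1-2): L=5.5233, (cx,cy)=(0.4179,-0.9085)
solve A·x = −loads:
  F[0-1] = +840.3640 N (tension)
  F[0-2] = +1726.1238 N (tension)
  F[1-2] = -4130.8291 N (compression)
  Rx@0 = -2166.9700 N
  Ry@0 = -715.4483 N
  Ry@2 = +3752.8983 N

840.364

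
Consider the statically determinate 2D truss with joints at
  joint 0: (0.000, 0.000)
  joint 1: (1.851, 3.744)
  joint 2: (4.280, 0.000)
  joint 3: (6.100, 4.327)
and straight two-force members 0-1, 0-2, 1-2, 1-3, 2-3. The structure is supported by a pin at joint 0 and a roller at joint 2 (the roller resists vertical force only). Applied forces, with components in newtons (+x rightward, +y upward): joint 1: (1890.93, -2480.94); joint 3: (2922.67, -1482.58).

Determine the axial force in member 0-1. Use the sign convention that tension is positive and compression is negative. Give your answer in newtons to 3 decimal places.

N=4 nodes, M=5 members, R=3 reactions → 2N=8, M+R=8
member 0 (0-1): L=4.1766, (cx,cy)=(0.4432,0.8964)
member 1 (0-2): L=4.2800, (cx,cy)=(1.0000,0.0000)
member 2 (1-2): L=4.4629, (cx,cy)=(0.5443,-0.8389)
member 3 (1-3): L=4.2888, (cx,cy)=(0.9907,0.1359)
member 4 (2-3): L=4.6942, (cx,cy)=(0.3877,0.9218)
solve A·x = −loads:
  F[0-1] = +4273.9989 N (tension)
  F[0-2] = +2919.4208 N (tension)
  F[1-2] = -6908.8086 N (compression)
  F[1-3] = +3798.7228 N (tension)
  F[2-3] = -2168.5876 N (compression)
  Rx@0 = -4813.6000 N
  Ry@0 = -3831.3382 N
  Ry@2 = +7794.8582 N

4273.999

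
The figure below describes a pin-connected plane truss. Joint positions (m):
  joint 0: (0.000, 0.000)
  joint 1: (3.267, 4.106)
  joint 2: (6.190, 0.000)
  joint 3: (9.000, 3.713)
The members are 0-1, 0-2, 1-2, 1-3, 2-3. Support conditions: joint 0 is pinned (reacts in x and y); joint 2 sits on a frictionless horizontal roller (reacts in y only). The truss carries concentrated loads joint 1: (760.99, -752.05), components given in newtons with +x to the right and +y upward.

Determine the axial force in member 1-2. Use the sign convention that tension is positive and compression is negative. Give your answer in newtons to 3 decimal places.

-1106.855

N=4 nodes, M=5 members, R=3 reactions → 2N=8, M+R=8
member 0 (0-1): L=5.2471, (cx,cy)=(0.6226,0.7825)
member 1 (0-2): L=6.1900, (cx,cy)=(1.0000,0.0000)
member 2 (1-2): L=5.0402, (cx,cy)=(0.5799,-0.8147)
member 3 (1-3): L=5.7465, (cx,cy)=(0.9977,-0.0684)
member 4 (2-3): L=4.6564, (cx,cy)=(0.6035,0.7974)
solve A·x = −loads:
  F[0-1] = +191.2511 N (tension)
  F[0-2] = +641.9124 N (tension)
  F[1-2] = -1106.8554 N (compression)
  F[1-3] = -0.0000 N (compression)
  F[2-3] = +0.0000 N (tension)
  Rx@0 = -760.9900 N
  Ry@0 = -149.6580 N
  Ry@2 = +901.7080 N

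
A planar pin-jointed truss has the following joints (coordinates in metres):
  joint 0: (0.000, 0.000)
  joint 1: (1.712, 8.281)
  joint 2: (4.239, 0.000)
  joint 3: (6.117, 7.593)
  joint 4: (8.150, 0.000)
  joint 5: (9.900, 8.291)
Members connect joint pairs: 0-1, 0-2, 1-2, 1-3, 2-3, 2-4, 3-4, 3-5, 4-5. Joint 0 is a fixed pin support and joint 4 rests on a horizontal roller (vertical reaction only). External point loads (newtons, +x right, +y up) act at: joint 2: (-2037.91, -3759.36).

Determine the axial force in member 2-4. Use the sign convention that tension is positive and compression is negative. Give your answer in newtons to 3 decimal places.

N=6 nodes, M=9 members, R=3 reactions → 2N=12, M+R=12
member 0 (0-1): L=8.4561, (cx,cy)=(0.2025,0.9793)
member 1 (0-2): L=4.2390, (cx,cy)=(1.0000,0.0000)
member 2 (1-2): L=8.6580, (cx,cy)=(0.2919,-0.9565)
member 3 (1-3): L=4.4584, (cx,cy)=(0.9880,-0.1543)
member 4 (2-3): L=7.8218, (cx,cy)=(0.2401,0.9707)
member 5 (2-4): L=3.9110, (cx,cy)=(1.0000,0.0000)
member 6 (3-4): L=7.8605, (cx,cy)=(0.2586,-0.9660)
member 7 (3-5): L=3.8469, (cx,cy)=(0.9834,0.1814)
member 8 (4-5): L=8.4737, (cx,cy)=(0.2065,0.9784)
solve A·x = −loads:
  F[0-1] = -1842.1810 N (compression)
  F[0-2] = -1664.9476 N (compression)
  F[1-2] = +2044.5052 N (tension)
  F[1-3] = -981.4469 N (compression)
  F[2-3] = +1858.2321 N (tension)
  F[2-4] = +523.5326 N (tension)
  F[3-4] = -2024.2025 N (compression)
  F[3-5] = -0.0000 N (compression)
  F[4-5] = +0.0000 N (tension)
  Rx@0 = +2037.9100 N
  Ry@0 = +1804.0315 N
  Ry@4 = +1955.3285 N

523.533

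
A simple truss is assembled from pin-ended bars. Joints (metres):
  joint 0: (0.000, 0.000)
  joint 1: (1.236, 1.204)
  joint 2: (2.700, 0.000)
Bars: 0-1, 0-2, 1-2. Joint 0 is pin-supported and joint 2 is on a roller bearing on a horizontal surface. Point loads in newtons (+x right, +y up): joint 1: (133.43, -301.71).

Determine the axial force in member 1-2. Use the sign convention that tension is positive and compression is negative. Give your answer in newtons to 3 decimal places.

-311.114

N=3 nodes, M=3 members, R=3 reactions → 2N=6, M+R=6
member 0 (0-1): L=1.7255, (cx,cy)=(0.7163,0.6978)
member 1 (0-2): L=2.7000, (cx,cy)=(1.0000,0.0000)
member 2 (1-2): L=1.8955, (cx,cy)=(0.7724,-0.6352)
solve A·x = −loads:
  F[0-1] = -149.1802 N (compression)
  F[0-2] = +240.2906 N (tension)
  F[1-2] = -311.1136 N (compression)
  Rx@0 = -133.4300 N
  Ry@0 = +104.0940 N
  Ry@2 = +197.6160 N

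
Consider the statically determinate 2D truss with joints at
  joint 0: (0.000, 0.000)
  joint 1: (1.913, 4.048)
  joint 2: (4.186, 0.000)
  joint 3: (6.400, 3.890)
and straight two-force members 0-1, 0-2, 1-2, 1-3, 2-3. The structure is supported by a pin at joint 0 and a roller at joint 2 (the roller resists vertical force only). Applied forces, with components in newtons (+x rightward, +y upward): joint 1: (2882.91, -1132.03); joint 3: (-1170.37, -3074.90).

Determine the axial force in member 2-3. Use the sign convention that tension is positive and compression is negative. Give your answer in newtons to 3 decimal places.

N=4 nodes, M=5 members, R=3 reactions → 2N=8, M+R=8
member 0 (0-1): L=4.4773, (cx,cy)=(0.4273,0.9041)
member 1 (0-2): L=4.1860, (cx,cy)=(1.0000,0.0000)
member 2 (1-2): L=4.6425, (cx,cy)=(0.4896,-0.8719)
member 3 (1-3): L=4.4898, (cx,cy)=(0.9994,-0.0352)
member 4 (2-3): L=4.4759, (cx,cy)=(0.4946,0.8691)
solve A·x = −loads:
  F[0-1] = +2999.4755 N (tension)
  F[0-2] = +430.9538 N (tension)
  F[1-2] = -4431.4115 N (compression)
  F[1-3] = +568.6767 N (tension)
  F[2-3] = -3515.0245 N (compression)
  Rx@0 = -1712.5400 N
  Ry@0 = -2711.8979 N
  Ry@2 = +6918.8279 N

-3515.024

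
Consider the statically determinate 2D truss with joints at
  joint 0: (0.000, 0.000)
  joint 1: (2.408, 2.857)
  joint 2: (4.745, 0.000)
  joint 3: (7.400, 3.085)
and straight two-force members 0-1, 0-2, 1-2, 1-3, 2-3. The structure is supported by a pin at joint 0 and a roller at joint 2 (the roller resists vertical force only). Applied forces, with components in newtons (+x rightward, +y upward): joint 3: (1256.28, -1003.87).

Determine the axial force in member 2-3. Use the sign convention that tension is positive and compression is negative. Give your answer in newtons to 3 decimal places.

-1457.435

N=4 nodes, M=5 members, R=3 reactions → 2N=8, M+R=8
member 0 (0-1): L=3.7364, (cx,cy)=(0.6445,0.7646)
member 1 (0-2): L=4.7450, (cx,cy)=(1.0000,0.0000)
member 2 (1-2): L=3.6911, (cx,cy)=(0.6331,-0.7740)
member 3 (1-3): L=4.9972, (cx,cy)=(0.9990,0.0456)
member 4 (2-3): L=4.0702, (cx,cy)=(0.6523,0.7580)
solve A·x = −loads:
  F[0-1] = +1802.8013 N (tension)
  F[0-2] = +94.4370 N (tension)
  F[1-2] = -1650.6898 N (compression)
  F[1-3] = +2209.2767 N (tension)
  F[2-3] = -1457.4352 N (compression)
  Rx@0 = -1256.2800 N
  Ry@0 = -1378.4823 N
  Ry@2 = +2382.3523 N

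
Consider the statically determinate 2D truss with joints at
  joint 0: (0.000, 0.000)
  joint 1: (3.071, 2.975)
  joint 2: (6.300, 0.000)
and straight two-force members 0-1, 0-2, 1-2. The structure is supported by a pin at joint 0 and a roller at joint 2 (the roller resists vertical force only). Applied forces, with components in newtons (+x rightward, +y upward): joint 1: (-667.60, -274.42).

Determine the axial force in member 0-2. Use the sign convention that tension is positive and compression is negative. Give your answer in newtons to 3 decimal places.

N=3 nodes, M=3 members, R=3 reactions → 2N=6, M+R=6
member 0 (0-1): L=4.2757, (cx,cy)=(0.7182,0.6958)
member 1 (0-2): L=6.3000, (cx,cy)=(1.0000,0.0000)
member 2 (1-2): L=4.3906, (cx,cy)=(0.7354,-0.6776)
solve A·x = −loads:
  F[0-1] = -655.2347 N (compression)
  F[0-2] = -196.9817 N (compression)
  F[1-2] = +267.8418 N (tension)
  Rx@0 = +667.6000 N
  Ry@0 = +455.9067 N
  Ry@2 = -181.4867 N

-196.982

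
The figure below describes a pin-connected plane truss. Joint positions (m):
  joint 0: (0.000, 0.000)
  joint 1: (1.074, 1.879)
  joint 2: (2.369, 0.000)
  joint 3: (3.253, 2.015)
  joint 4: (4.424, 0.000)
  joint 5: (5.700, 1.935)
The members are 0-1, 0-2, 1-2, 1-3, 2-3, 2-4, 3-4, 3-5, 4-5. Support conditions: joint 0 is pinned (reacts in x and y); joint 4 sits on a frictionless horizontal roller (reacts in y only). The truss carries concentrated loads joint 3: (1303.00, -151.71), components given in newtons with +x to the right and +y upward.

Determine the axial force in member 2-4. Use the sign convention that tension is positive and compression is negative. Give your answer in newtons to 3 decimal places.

409.723

N=6 nodes, M=9 members, R=3 reactions → 2N=12, M+R=12
member 0 (0-1): L=2.1643, (cx,cy)=(0.4962,0.8682)
member 1 (0-2): L=2.3690, (cx,cy)=(1.0000,0.0000)
member 2 (1-2): L=2.2820, (cx,cy)=(0.5675,-0.8234)
member 3 (1-3): L=2.1832, (cx,cy)=(0.9981,0.0623)
member 4 (2-3): L=2.2004, (cx,cy)=(0.4017,0.9158)
member 5 (2-4): L=2.0550, (cx,cy)=(1.0000,0.0000)
member 6 (3-4): L=2.3306, (cx,cy)=(0.5025,-0.8646)
member 7 (3-5): L=2.4483, (cx,cy)=(0.9995,-0.0327)
member 8 (4-5): L=2.3178, (cx,cy)=(0.5505,0.8348)
solve A·x = −loads:
  F[0-1] = +637.3299 N (tension)
  F[0-2] = +986.7324 N (tension)
  F[1-2] = -621.3050 N (compression)
  F[1-3] = +670.1454 N (tension)
  F[2-3] = +558.6414 N (tension)
  F[2-4] = +409.7228 N (tension)
  F[3-4] = -815.4395 N (compression)
  F[3-5] = -0.0000 N (compression)
  F[4-5] = +0.0000 N (tension)
  Rx@0 = -1303.0000 N
  Ry@0 = -553.3211 N
  Ry@4 = +705.0311 N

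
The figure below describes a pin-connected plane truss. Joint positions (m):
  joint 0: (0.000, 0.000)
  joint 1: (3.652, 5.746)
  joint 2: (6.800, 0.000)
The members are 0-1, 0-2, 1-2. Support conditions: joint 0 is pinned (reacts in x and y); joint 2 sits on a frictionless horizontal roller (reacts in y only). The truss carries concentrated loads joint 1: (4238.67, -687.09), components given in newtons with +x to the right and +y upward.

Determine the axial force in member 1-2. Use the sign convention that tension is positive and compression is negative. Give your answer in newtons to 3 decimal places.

-4504.732

N=3 nodes, M=3 members, R=3 reactions → 2N=6, M+R=6
member 0 (0-1): L=6.8083, (cx,cy)=(0.5364,0.8440)
member 1 (0-2): L=6.8000, (cx,cy)=(1.0000,0.0000)
member 2 (1-2): L=6.5518, (cx,cy)=(0.4805,-0.8770)
solve A·x = −loads:
  F[0-1] = +3866.9835 N (tension)
  F[0-2] = +2164.4192 N (tension)
  F[1-2] = -4504.7324 N (compression)
  Rx@0 = -4238.6700 N
  Ry@0 = -3263.5939 N
  Ry@2 = +3950.6839 N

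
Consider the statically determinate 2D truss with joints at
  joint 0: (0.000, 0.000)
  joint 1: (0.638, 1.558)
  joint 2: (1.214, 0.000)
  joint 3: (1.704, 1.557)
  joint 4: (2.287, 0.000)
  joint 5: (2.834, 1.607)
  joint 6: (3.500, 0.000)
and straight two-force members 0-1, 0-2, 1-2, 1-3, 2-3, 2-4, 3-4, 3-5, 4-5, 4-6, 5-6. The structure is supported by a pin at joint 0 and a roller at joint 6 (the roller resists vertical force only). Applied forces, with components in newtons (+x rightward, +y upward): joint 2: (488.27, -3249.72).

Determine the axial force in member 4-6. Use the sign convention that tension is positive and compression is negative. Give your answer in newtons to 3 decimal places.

467.148

N=7 nodes, M=11 members, R=3 reactions → 2N=14, M+R=14
member 0 (0-1): L=1.6836, (cx,cy)=(0.3790,0.9254)
member 1 (0-2): L=1.2140, (cx,cy)=(1.0000,0.0000)
member 2 (1-2): L=1.6611, (cx,cy)=(0.3468,-0.9380)
member 3 (1-3): L=1.0660, (cx,cy)=(1.0000,-0.0009)
member 4 (2-3): L=1.6323, (cx,cy)=(0.3002,0.9539)
member 5 (2-4): L=1.0730, (cx,cy)=(1.0000,0.0000)
member 6 (3-4): L=1.6626, (cx,cy)=(0.3507,-0.9365)
member 7 (3-5): L=1.1311, (cx,cy)=(0.9990,0.0442)
member 8 (4-5): L=1.6975, (cx,cy)=(0.3222,0.9467)
member 9 (4-6): L=1.2130, (cx,cy)=(1.0000,0.0000)
member 10 (5-6): L=1.7395, (cx,cy)=(0.3829,-0.9238)
solve A·x = −loads:
  F[0-1] = -2293.6009 N (compression)
  F[0-2] = +1357.4452 N (tension)
  F[1-2] = +2264.5973 N (tension)
  F[1-3] = -1654.4597 N (compression)
  F[2-3] = +1180.0628 N (tension)
  F[2-4] = +1300.2124 N (tension)
  F[3-4] = -1244.4302 N (compression)
  F[3-5] = -864.6832 N (compression)
  F[4-5] = +1231.0754 N (tension)
  F[4-6] = +467.1485 N (tension)
  F[5-6] = -1220.1565 N (compression)
  Rx@0 = -488.2700 N
  Ry@0 = +2122.5314 N
  Ry@6 = +1127.1886 N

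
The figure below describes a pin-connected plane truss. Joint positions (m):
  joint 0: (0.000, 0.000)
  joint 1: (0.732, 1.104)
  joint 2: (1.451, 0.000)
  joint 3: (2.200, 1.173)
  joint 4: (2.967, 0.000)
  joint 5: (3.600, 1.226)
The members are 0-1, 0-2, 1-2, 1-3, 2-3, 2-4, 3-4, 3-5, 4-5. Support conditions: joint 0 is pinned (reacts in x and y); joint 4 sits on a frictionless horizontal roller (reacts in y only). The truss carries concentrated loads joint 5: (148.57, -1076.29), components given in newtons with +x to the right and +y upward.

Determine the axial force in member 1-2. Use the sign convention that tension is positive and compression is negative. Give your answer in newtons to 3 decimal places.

N=6 nodes, M=9 members, R=3 reactions → 2N=12, M+R=12
member 0 (0-1): L=1.3246, (cx,cy)=(0.5526,0.8334)
member 1 (0-2): L=1.4510, (cx,cy)=(1.0000,0.0000)
member 2 (1-2): L=1.3175, (cx,cy)=(0.5457,-0.8380)
member 3 (1-3): L=1.4696, (cx,cy)=(0.9989,0.0470)
member 4 (2-3): L=1.3917, (cx,cy)=(0.5382,0.8428)
member 5 (2-4): L=1.5160, (cx,cy)=(1.0000,0.0000)
member 6 (3-4): L=1.4015, (cx,cy)=(0.5473,-0.8370)
member 7 (3-5): L=1.4010, (cx,cy)=(0.9993,0.0378)
member 8 (4-5): L=1.3798, (cx,cy)=(0.4588,0.8886)
solve A·x = −loads:
  F[0-1] = +349.1715 N (tension)
  F[0-2] = -44.3849 N (compression)
  F[1-2] = -326.4725 N (compression)
  F[1-3] = +371.5322 N (tension)
  F[2-3] = +324.5845 N (tension)
  F[2-4] = -397.2362 N (compression)
  F[3-4] = -315.2141 N (compression)
  F[3-5] = +718.8275 N (tension)
  F[4-5] = -1241.8866 N (compression)
  Rx@0 = -148.5700 N
  Ry@0 = -291.0140 N
  Ry@4 = +1367.3040 N

-326.473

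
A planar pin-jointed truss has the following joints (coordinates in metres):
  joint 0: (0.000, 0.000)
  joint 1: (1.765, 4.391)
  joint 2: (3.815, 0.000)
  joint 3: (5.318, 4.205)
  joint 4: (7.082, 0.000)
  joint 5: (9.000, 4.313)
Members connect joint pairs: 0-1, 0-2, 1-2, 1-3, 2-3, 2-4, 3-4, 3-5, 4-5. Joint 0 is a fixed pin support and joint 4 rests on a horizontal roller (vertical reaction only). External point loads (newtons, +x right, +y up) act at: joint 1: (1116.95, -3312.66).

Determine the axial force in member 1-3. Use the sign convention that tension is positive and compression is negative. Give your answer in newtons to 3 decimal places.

-1159.402

N=6 nodes, M=9 members, R=3 reactions → 2N=12, M+R=12
member 0 (0-1): L=4.7325, (cx,cy)=(0.3730,0.9278)
member 1 (0-2): L=3.8150, (cx,cy)=(1.0000,0.0000)
member 2 (1-2): L=4.8460, (cx,cy)=(0.4230,-0.9061)
member 3 (1-3): L=3.5579, (cx,cy)=(0.9986,-0.0523)
member 4 (2-3): L=4.4655, (cx,cy)=(0.3366,0.9417)
member 5 (2-4): L=3.2670, (cx,cy)=(1.0000,0.0000)
member 6 (3-4): L=4.5600, (cx,cy)=(0.3868,-0.9221)
member 7 (3-5): L=3.6836, (cx,cy)=(0.9996,0.0293)
member 8 (4-5): L=4.7202, (cx,cy)=(0.4063,0.9137)
solve A·x = −loads:
  F[0-1] = -1934.0797 N (compression)
  F[0-2] = +1838.2781 N (tension)
  F[1-2] = -1608.5324 N (compression)
  F[1-3] = -1159.4023 N (compression)
  F[2-3] = +1547.8212 N (tension)
  F[2-4] = +636.8550 N (tension)
  F[3-4] = -1646.2966 N (compression)
  F[3-5] = +0.0000 N (tension)
  F[4-5] = -0.0000 N (compression)
  Rx@0 = -1116.9500 N
  Ry@0 = +1794.5334 N
  Ry@4 = +1518.1266 N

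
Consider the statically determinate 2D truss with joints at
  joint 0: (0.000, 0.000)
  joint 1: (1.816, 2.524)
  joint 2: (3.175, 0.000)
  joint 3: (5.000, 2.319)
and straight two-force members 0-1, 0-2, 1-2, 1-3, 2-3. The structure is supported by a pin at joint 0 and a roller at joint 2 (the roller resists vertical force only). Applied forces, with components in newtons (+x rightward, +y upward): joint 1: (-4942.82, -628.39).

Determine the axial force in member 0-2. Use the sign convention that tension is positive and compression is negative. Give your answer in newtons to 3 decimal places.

N=4 nodes, M=5 members, R=3 reactions → 2N=8, M+R=8
member 0 (0-1): L=3.1094, (cx,cy)=(0.5840,0.8117)
member 1 (0-2): L=3.1750, (cx,cy)=(1.0000,0.0000)
member 2 (1-2): L=2.8666, (cx,cy)=(0.4741,-0.8805)
member 3 (1-3): L=3.1906, (cx,cy)=(0.9979,-0.0643)
member 4 (2-3): L=2.9510, (cx,cy)=(0.6184,0.7858)
solve A·x = −loads:
  F[0-1] = -5172.0654 N (compression)
  F[0-2] = -1922.1601 N (compression)
  F[1-2] = +4054.5142 N (tension)
  F[1-3] = -0.0000 N (compression)
  F[2-3] = +0.0000 N (tension)
  Rx@0 = +4942.8200 N
  Ry@0 = +4198.3180 N
  Ry@2 = -3569.9280 N

-1922.160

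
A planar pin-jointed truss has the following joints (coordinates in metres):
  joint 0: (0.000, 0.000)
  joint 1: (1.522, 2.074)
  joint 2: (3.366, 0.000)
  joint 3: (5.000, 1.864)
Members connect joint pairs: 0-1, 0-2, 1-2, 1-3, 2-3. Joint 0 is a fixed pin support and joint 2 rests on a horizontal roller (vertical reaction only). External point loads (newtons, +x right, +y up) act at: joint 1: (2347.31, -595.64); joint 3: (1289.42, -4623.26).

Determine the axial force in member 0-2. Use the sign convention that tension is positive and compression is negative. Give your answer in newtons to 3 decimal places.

N=4 nodes, M=5 members, R=3 reactions → 2N=8, M+R=8
member 0 (0-1): L=2.5725, (cx,cy)=(0.5916,0.8062)
member 1 (0-2): L=3.3660, (cx,cy)=(1.0000,0.0000)
member 2 (1-2): L=2.7752, (cx,cy)=(0.6645,-0.7473)
member 3 (1-3): L=3.4843, (cx,cy)=(0.9982,-0.0603)
member 4 (2-3): L=2.4788, (cx,cy)=(0.6592,0.7520)
solve A·x = −loads:
  F[0-1] = +5058.7314 N (tension)
  F[0-2] = +643.8162 N (tension)
  F[1-2] = -6664.2217 N (compression)
  F[1-3] = +5082.9079 N (tension)
  F[2-3] = -5740.7561 N (compression)
  Rx@0 = -3636.7300 N
  Ry@0 = -4078.3858 N
  Ry@2 = +9297.2858 N

643.816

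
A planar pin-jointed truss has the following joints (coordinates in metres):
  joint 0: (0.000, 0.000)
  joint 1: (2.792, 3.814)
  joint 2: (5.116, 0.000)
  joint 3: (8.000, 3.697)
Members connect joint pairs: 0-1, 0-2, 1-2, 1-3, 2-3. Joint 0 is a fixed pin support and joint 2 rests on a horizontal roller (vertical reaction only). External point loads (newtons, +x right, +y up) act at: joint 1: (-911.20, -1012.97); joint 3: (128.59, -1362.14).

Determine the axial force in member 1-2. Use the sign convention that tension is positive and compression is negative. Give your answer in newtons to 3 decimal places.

N=4 nodes, M=5 members, R=3 reactions → 2N=8, M+R=8
member 0 (0-1): L=4.7267, (cx,cy)=(0.5907,0.8069)
member 1 (0-2): L=5.1160, (cx,cy)=(1.0000,0.0000)
member 2 (1-2): L=4.4663, (cx,cy)=(0.5203,-0.8540)
member 3 (1-3): L=5.2093, (cx,cy)=(0.9997,-0.0225)
member 4 (2-3): L=4.6888, (cx,cy)=(0.6151,0.7885)
solve A·x = −loads:
  F[0-1] = -345.3515 N (compression)
  F[0-2] = -578.6161 N (compression)
  F[1-2] = -890.6832 N (compression)
  F[1-3] = +1170.9638 N (tension)
  F[2-3] = -1694.2246 N (compression)
  Rx@0 = +782.6100 N
  Ry@0 = +278.6650 N
  Ry@2 = +2096.4450 N

-890.683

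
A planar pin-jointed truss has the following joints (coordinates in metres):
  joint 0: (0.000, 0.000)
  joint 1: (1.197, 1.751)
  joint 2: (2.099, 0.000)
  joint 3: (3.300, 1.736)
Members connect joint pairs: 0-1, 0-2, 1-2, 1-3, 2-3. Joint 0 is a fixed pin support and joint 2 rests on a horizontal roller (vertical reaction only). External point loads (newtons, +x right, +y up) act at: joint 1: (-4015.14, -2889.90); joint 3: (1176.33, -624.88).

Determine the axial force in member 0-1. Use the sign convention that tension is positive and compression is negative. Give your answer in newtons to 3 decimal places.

N=4 nodes, M=5 members, R=3 reactions → 2N=8, M+R=8
member 0 (0-1): L=2.1210, (cx,cy)=(0.5643,0.8255)
member 1 (0-2): L=2.0990, (cx,cy)=(1.0000,0.0000)
member 2 (1-2): L=1.9697, (cx,cy)=(0.4579,-0.8890)
member 3 (1-3): L=2.1031, (cx,cy)=(1.0000,-0.0071)
member 4 (2-3): L=2.1109, (cx,cy)=(0.5689,0.8224)
solve A·x = −loads:
  F[0-1] = -3950.0170 N (compression)
  F[0-2] = -609.6344 N (compression)
  F[1-2] = +404.4783 N (tension)
  F[1-3] = +1600.7765 N (tension)
  F[2-3] = -745.9601 N (compression)
  Rx@0 = +2838.8100 N
  Ry@0 = +3260.8910 N
  Ry@2 = +253.8890 N

-3950.017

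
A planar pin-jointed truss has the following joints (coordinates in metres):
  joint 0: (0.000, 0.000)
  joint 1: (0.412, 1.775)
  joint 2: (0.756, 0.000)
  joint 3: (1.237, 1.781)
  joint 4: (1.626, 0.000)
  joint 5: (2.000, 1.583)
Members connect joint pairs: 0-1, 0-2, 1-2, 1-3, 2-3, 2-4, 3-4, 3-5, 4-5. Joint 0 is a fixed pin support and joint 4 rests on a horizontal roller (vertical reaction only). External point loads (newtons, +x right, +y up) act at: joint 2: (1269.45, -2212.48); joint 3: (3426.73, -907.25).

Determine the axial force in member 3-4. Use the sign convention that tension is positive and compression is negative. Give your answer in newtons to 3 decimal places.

N=6 nodes, M=9 members, R=3 reactions → 2N=12, M+R=12
member 0 (0-1): L=1.8222, (cx,cy)=(0.2261,0.9741)
member 1 (0-2): L=0.7560, (cx,cy)=(1.0000,0.0000)
member 2 (1-2): L=1.8080, (cx,cy)=(0.1903,-0.9817)
member 3 (1-3): L=0.8250, (cx,cy)=(1.0000,0.0073)
member 4 (2-3): L=1.8448, (cx,cy)=(0.2607,0.9654)
member 5 (2-4): L=0.8700, (cx,cy)=(1.0000,0.0000)
member 6 (3-4): L=1.8230, (cx,cy)=(0.2134,-0.9770)
member 7 (3-5): L=0.7883, (cx,cy)=(0.9679,-0.2512)
member 8 (4-5): L=1.6266, (cx,cy)=(0.2299,0.9732)
solve A·x = −loads:
  F[0-1] = +2415.0806 N (tension)
  F[0-2] = +4150.1259 N (tension)
  F[1-2] = -2388.8995 N (compression)
  F[1-3] = +1000.5990 N (tension)
  F[2-3] = +4721.0363 N (tension)
  F[2-4] = +1195.2345 N (tension)
  F[3-4] = -5601.2778 N (compression)
  F[3-5] = +0.0000 N (tension)
  F[4-5] = -0.0000 N (compression)
  Rx@0 = -4696.1800 N
  Ry@0 = -2352.5389 N
  Ry@4 = +5472.2689 N

-5601.278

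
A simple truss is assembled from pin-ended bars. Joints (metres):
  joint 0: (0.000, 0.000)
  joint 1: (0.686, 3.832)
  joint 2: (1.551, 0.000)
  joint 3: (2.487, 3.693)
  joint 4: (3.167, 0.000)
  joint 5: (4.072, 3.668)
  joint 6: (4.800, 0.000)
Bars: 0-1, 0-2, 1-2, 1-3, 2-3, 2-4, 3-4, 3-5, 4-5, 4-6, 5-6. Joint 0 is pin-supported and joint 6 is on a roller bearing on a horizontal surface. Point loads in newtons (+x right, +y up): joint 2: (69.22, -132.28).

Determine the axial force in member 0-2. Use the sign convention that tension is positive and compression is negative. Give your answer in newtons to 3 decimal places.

85.249

N=7 nodes, M=11 members, R=3 reactions → 2N=14, M+R=14
member 0 (0-1): L=3.8929, (cx,cy)=(0.1762,0.9844)
member 1 (0-2): L=1.5510, (cx,cy)=(1.0000,0.0000)
member 2 (1-2): L=3.9284, (cx,cy)=(0.2202,-0.9755)
member 3 (1-3): L=1.8064, (cx,cy)=(0.9970,-0.0770)
member 4 (2-3): L=3.8098, (cx,cy)=(0.2457,0.9693)
member 5 (2-4): L=1.6160, (cx,cy)=(1.0000,0.0000)
member 6 (3-4): L=3.7551, (cx,cy)=(0.1811,-0.9835)
member 7 (3-5): L=1.5852, (cx,cy)=(0.9999,-0.0158)
member 8 (4-5): L=3.7780, (cx,cy)=(0.2395,0.9709)
member 9 (4-6): L=1.6330, (cx,cy)=(1.0000,0.0000)
member 10 (5-6): L=3.7395, (cx,cy)=(0.1947,-0.9809)
solve A·x = −loads:
  F[0-1] = -90.9604 N (compression)
  F[0-2] = +85.2488 N (tension)
  F[1-2] = +94.7080 N (tension)
  F[1-3] = -36.9923 N (compression)
  F[2-3] = +41.1579 N (tension)
  F[2-4] = +26.7708 N (tension)
  F[3-4] = -43.1575 N (compression)
  F[3-5] = -18.9578 N (compression)
  F[4-5] = +43.7168 N (tension)
  F[4-6] = +8.4833 N (tension)
  F[5-6] = -43.5767 N (compression)
  Rx@0 = -69.2200 N
  Ry@0 = +89.5370 N
  Ry@6 = +42.7430 N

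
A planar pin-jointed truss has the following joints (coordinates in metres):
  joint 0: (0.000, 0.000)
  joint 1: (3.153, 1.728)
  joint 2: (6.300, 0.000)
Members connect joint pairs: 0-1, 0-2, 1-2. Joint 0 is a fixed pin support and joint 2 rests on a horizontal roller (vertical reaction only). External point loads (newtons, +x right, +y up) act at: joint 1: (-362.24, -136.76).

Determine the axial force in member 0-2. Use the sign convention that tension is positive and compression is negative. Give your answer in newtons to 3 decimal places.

N=3 nodes, M=3 members, R=3 reactions → 2N=6, M+R=6
member 0 (0-1): L=3.5955, (cx,cy)=(0.8769,0.4806)
member 1 (0-2): L=6.3000, (cx,cy)=(1.0000,0.0000)
member 2 (1-2): L=3.5902, (cx,cy)=(0.8766,-0.4813)
solve A·x = −loads:
  F[0-1] = -348.8772 N (compression)
  F[0-2] = -56.2966 N (compression)
  F[1-2] = +64.2251 N (tension)
  Rx@0 = +362.2400 N
  Ry@0 = +167.6721 N
  Ry@2 = -30.9121 N

-56.297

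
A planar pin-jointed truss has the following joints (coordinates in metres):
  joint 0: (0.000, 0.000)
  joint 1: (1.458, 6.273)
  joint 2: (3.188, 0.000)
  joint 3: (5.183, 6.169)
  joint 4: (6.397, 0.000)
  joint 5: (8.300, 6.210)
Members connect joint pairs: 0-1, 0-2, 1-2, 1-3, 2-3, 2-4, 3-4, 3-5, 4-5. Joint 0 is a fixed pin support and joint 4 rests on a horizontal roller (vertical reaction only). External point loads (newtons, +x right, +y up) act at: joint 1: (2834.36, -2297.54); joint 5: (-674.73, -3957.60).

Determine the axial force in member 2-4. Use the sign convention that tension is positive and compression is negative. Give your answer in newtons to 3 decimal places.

-463.548

N=6 nodes, M=9 members, R=3 reactions → 2N=12, M+R=12
member 0 (0-1): L=6.4402, (cx,cy)=(0.2264,0.9740)
member 1 (0-2): L=3.1880, (cx,cy)=(1.0000,0.0000)
member 2 (1-2): L=6.5072, (cx,cy)=(0.2659,-0.9640)
member 3 (1-3): L=3.7265, (cx,cy)=(0.9996,-0.0279)
member 4 (2-3): L=6.4836, (cx,cy)=(0.3077,0.9515)
member 5 (2-4): L=3.2090, (cx,cy)=(1.0000,0.0000)
member 6 (3-4): L=6.2873, (cx,cy)=(0.1931,-0.9812)
member 7 (3-5): L=3.1173, (cx,cy)=(0.9999,0.0132)
member 8 (4-5): L=6.4950, (cx,cy)=(0.2930,0.9561)
solve A·x = −loads:
  F[0-1] = +1568.5711 N (tension)
  F[0-2] = +1804.5209 N (tension)
  F[1-2] = -3926.6253 N (compression)
  F[1-3] = -1435.8774 N (compression)
  F[2-3] = +3978.3289 N (tension)
  F[2-4] = -463.5485 N (compression)
  F[3-4] = -3891.5119 N (compression)
  F[3-5] = +540.2661 N (tension)
  F[4-5] = -4146.6848 N (compression)
  Rx@0 = -2159.6300 N
  Ry@0 = -1527.8458 N
  Ry@4 = +7782.9858 N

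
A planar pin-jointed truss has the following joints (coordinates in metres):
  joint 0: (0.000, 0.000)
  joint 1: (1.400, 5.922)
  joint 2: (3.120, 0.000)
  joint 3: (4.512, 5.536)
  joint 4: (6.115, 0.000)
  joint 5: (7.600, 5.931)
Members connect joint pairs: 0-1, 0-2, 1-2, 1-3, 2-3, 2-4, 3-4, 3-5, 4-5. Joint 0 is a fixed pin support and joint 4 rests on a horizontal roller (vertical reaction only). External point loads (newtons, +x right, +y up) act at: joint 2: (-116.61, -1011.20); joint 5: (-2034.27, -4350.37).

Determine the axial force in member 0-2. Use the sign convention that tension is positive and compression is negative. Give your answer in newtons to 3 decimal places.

N=6 nodes, M=9 members, R=3 reactions → 2N=12, M+R=12
member 0 (0-1): L=6.0852, (cx,cy)=(0.2301,0.9732)
member 1 (0-2): L=3.1200, (cx,cy)=(1.0000,0.0000)
member 2 (1-2): L=6.1667, (cx,cy)=(0.2789,-0.9603)
member 3 (1-3): L=3.1358, (cx,cy)=(0.9924,-0.1231)
member 4 (2-3): L=5.7083, (cx,cy)=(0.2439,0.9698)
member 5 (2-4): L=2.9950, (cx,cy)=(1.0000,0.0000)
member 6 (3-4): L=5.7634, (cx,cy)=(0.2781,-0.9605)
member 7 (3-5): L=3.1132, (cx,cy)=(0.9919,0.1269)
member 8 (4-5): L=6.1141, (cx,cy)=(0.2429,0.9701)
solve A·x = −loads:
  F[0-1] = -1450.7727 N (compression)
  F[0-2] = -1817.1079 N (compression)
  F[1-2] = +1569.8659 N (tension)
  F[1-3] = -777.5465 N (compression)
  F[2-3] = -511.8172 N (compression)
  F[2-4] = -1137.8278 N (compression)
  F[3-4] = +287.1022 N (tension)
  F[3-5] = -984.2498 N (compression)
  F[4-5] = -4355.9221 N (compression)
  Rx@0 = +2150.8800 N
  Ry@0 = +1411.8561 N
  Ry@4 = +3949.7139 N

-1817.108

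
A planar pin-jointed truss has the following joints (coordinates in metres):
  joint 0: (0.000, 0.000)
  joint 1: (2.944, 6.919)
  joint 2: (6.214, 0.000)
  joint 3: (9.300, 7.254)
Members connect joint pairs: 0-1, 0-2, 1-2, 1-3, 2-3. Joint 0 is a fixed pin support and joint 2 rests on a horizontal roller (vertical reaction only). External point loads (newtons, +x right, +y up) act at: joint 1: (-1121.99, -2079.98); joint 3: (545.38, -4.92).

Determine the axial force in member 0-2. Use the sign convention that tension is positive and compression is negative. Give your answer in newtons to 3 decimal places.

148.746

N=4 nodes, M=5 members, R=3 reactions → 2N=8, M+R=8
member 0 (0-1): L=7.5193, (cx,cy)=(0.3915,0.9202)
member 1 (0-2): L=6.2140, (cx,cy)=(1.0000,0.0000)
member 2 (1-2): L=7.6528, (cx,cy)=(0.4273,-0.9041)
member 3 (1-3): L=6.3648, (cx,cy)=(0.9986,0.0526)
member 4 (2-3): L=7.8831, (cx,cy)=(0.3915,0.9202)
solve A·x = −loads:
  F[0-1] = -1852.6351 N (compression)
  F[0-2] = +148.7456 N (tension)
  F[1-2] = -382.3965 N (compression)
  F[1-3] = +560.8075 N (tension)
  F[2-3] = -37.4237 N (compression)
  Rx@0 = +576.6100 N
  Ry@0 = +1704.7335 N
  Ry@2 = +380.1665 N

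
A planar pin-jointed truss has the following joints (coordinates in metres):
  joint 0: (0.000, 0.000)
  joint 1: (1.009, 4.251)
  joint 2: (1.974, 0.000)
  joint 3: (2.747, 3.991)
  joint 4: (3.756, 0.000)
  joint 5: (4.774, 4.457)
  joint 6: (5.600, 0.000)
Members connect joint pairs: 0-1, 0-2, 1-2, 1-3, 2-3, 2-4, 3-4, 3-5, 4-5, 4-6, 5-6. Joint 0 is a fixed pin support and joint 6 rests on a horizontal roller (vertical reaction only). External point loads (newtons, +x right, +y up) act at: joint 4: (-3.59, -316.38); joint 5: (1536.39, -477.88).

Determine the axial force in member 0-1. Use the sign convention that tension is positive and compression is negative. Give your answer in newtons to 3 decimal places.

N=7 nodes, M=11 members, R=3 reactions → 2N=14, M+R=14
member 0 (0-1): L=4.3691, (cx,cy)=(0.2309,0.9730)
member 1 (0-2): L=1.9740, (cx,cy)=(1.0000,0.0000)
member 2 (1-2): L=4.3592, (cx,cy)=(0.2214,-0.9752)
member 3 (1-3): L=1.7573, (cx,cy)=(0.9890,-0.1480)
member 4 (2-3): L=4.0652, (cx,cy)=(0.1902,0.9818)
member 5 (2-4): L=1.7820, (cx,cy)=(1.0000,0.0000)
member 6 (3-4): L=4.1166, (cx,cy)=(0.2451,-0.9695)
member 7 (3-5): L=2.0799, (cx,cy)=(0.9746,0.2241)
member 8 (4-5): L=4.5718, (cx,cy)=(0.2227,0.9749)
member 9 (4-6): L=1.8440, (cx,cy)=(1.0000,0.0000)
member 10 (5-6): L=4.5329, (cx,cy)=(0.1822,-0.9833)
solve A·x = −loads:
  F[0-1] = +1077.2554 N (tension)
  F[0-2] = +1284.0189 N (tension)
  F[1-2] = -1152.0899 N (compression)
  F[1-3] = +509.4293 N (tension)
  F[2-3] = +1144.3853 N (tension)
  F[2-4] = +811.3700 N (tension)
  F[3-4] = -860.0527 N (compression)
  F[3-5] = +956.5530 N (tension)
  F[4-5] = +1179.8185 N (tension)
  F[4-6] = +341.4446 N (tension)
  F[5-6] = -1873.7674 N (compression)
  Rx@0 = -1532.8000 N
  Ry@0 = -1048.1351 N
  Ry@6 = +1842.3951 N

1077.255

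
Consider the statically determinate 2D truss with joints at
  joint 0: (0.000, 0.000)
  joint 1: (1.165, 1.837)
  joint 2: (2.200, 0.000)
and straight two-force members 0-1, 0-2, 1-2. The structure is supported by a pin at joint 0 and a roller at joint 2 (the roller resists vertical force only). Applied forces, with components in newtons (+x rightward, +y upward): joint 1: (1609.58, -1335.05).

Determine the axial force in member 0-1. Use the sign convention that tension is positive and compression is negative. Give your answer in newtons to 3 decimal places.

847.750

N=3 nodes, M=3 members, R=3 reactions → 2N=6, M+R=6
member 0 (0-1): L=2.1753, (cx,cy)=(0.5356,0.8445)
member 1 (0-2): L=2.2000, (cx,cy)=(1.0000,0.0000)
member 2 (1-2): L=2.1085, (cx,cy)=(0.4909,-0.8712)
solve A·x = −loads:
  F[0-1] = +847.7497 N (tension)
  F[0-2] = +1155.5541 N (tension)
  F[1-2] = -2354.0983 N (compression)
  Rx@0 = -1609.5800 N
  Ry@0 = -715.9190 N
  Ry@2 = +2050.9690 N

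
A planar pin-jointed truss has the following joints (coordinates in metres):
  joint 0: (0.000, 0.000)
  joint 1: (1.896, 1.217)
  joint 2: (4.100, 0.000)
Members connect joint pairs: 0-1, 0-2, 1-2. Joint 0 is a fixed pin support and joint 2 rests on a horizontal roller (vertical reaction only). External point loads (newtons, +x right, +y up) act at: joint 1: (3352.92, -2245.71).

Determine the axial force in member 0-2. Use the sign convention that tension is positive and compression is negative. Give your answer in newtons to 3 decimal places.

3683.141

N=3 nodes, M=3 members, R=3 reactions → 2N=6, M+R=6
member 0 (0-1): L=2.2530, (cx,cy)=(0.8416,0.5402)
member 1 (0-2): L=4.1000, (cx,cy)=(1.0000,0.0000)
member 2 (1-2): L=2.5177, (cx,cy)=(0.8754,-0.4834)
solve A·x = −loads:
  F[0-1] = -392.3943 N (compression)
  F[0-2] = +3683.1407 N (tension)
  F[1-2] = -4207.3340 N (compression)
  Rx@0 = -3352.9200 N
  Ry@0 = +211.9613 N
  Ry@2 = +2033.7487 N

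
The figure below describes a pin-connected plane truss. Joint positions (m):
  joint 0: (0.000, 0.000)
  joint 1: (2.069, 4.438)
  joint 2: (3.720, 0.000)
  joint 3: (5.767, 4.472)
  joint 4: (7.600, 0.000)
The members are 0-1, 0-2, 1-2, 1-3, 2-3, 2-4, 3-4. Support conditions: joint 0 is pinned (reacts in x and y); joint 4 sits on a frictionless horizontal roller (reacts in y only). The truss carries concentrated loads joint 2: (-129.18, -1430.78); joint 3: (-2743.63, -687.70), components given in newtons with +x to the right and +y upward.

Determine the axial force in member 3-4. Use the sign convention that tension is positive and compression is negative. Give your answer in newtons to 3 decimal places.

N=5 nodes, M=7 members, R=3 reactions → 2N=10, M+R=10
member 0 (0-1): L=4.8966, (cx,cy)=(0.4225,0.9063)
member 1 (0-2): L=3.7200, (cx,cy)=(1.0000,0.0000)
member 2 (1-2): L=4.7351, (cx,cy)=(0.3487,-0.9372)
member 3 (1-3): L=3.6982, (cx,cy)=(1.0000,0.0092)
member 4 (2-3): L=4.9182, (cx,cy)=(0.4162,0.9093)
member 5 (2-4): L=3.8800, (cx,cy)=(1.0000,0.0000)
member 6 (3-4): L=4.8331, (cx,cy)=(0.3793,-0.9253)
solve A·x = −loads:
  F[0-1] = -2770.1630 N (compression)
  F[0-2] = -1702.3085 N (compression)
  F[1-2] = +2658.2559 N (tension)
  F[1-3] = -2097.4416 N (compression)
  F[2-3] = -1166.4955 N (compression)
  F[2-4] = -160.7740 N (compression)
  F[3-4] = +423.9136 N (tension)
  Rx@0 = +2872.8100 N
  Ry@0 = +2510.7229 N
  Ry@4 = -392.2429 N

423.914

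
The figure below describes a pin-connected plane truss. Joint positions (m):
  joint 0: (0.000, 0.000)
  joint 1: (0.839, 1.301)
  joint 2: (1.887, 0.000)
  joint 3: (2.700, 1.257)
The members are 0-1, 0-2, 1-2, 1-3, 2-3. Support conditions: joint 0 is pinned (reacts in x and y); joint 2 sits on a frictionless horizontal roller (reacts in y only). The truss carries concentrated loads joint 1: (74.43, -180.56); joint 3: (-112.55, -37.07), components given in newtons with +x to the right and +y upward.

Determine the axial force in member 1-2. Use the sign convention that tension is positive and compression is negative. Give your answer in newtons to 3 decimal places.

-90.569

N=4 nodes, M=5 members, R=3 reactions → 2N=8, M+R=8
member 0 (0-1): L=1.5481, (cx,cy)=(0.5420,0.8404)
member 1 (0-2): L=1.8870, (cx,cy)=(1.0000,0.0000)
member 2 (1-2): L=1.6706, (cx,cy)=(0.6273,-0.7788)
member 3 (1-3): L=1.8615, (cx,cy)=(0.9997,-0.0236)
member 4 (2-3): L=1.4970, (cx,cy)=(0.5431,0.8397)
solve A·x = −loads:
  F[0-1] = -128.4690 N (compression)
  F[0-2] = +31.5057 N (tension)
  F[1-2] = -90.5692 N (compression)
  F[1-3] = -87.2643 N (compression)
  F[2-3] = -46.6043 N (compression)
  Rx@0 = +38.1200 N
  Ry@0 = +107.9655 N
  Ry@2 = +109.6645 N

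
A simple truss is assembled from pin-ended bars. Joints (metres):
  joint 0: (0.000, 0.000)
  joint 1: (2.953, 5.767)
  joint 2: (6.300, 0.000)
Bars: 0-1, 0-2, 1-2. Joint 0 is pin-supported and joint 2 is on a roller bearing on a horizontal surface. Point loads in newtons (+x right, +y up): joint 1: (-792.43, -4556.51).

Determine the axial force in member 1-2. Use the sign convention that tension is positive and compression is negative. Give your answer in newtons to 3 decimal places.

N=3 nodes, M=3 members, R=3 reactions → 2N=6, M+R=6
member 0 (0-1): L=6.4791, (cx,cy)=(0.4558,0.8901)
member 1 (0-2): L=6.3000, (cx,cy)=(1.0000,0.0000)
member 2 (1-2): L=6.6679, (cx,cy)=(0.5020,-0.8649)
solve A·x = −loads:
  F[0-1] = -3534.5926 N (compression)
  F[0-2] = +818.5471 N (tension)
  F[1-2] = -1630.7076 N (compression)
  Rx@0 = +792.4300 N
  Ry@0 = +3146.1243 N
  Ry@2 = +1410.3857 N

-1630.708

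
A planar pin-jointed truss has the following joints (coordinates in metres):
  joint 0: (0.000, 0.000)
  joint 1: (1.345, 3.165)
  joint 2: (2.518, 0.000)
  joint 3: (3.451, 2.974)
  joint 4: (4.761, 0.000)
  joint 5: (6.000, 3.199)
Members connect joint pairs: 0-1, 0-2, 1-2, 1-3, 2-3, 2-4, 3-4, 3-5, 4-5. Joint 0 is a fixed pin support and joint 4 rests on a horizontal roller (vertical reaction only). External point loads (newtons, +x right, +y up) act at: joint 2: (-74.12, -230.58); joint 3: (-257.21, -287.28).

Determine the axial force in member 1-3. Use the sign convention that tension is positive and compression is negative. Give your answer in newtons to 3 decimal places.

N=6 nodes, M=9 members, R=3 reactions → 2N=12, M+R=12
member 0 (0-1): L=3.4389, (cx,cy)=(0.3911,0.9203)
member 1 (0-2): L=2.5180, (cx,cy)=(1.0000,0.0000)
member 2 (1-2): L=3.3754, (cx,cy)=(0.3475,-0.9377)
member 3 (1-3): L=2.1146, (cx,cy)=(0.9959,-0.0903)
member 4 (2-3): L=3.1169, (cx,cy)=(0.2993,0.9541)
member 5 (2-4): L=2.2430, (cx,cy)=(1.0000,0.0000)
member 6 (3-4): L=3.2497, (cx,cy)=(0.4031,-0.9152)
member 7 (3-5): L=2.5589, (cx,cy)=(0.9961,0.0879)
member 8 (4-5): L=3.4306, (cx,cy)=(0.3612,0.9325)
solve A·x = −loads:
  F[0-1] = -378.4943 N (compression)
  F[0-2] = -183.2972 N (compression)
  F[1-2] = +399.2364 N (tension)
  F[1-3] = -287.9512 N (compression)
  F[2-3] = -150.6825 N (compression)
  F[2-4] = +74.6687 N (tension)
  F[3-4] = -185.2317 N (compression)
  F[3-5] = +0.0000 N (tension)
  F[4-5] = -0.0000 N (compression)
  Rx@0 = +331.3300 N
  Ry@0 = +348.3449 N
  Ry@4 = +169.5151 N

-287.951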